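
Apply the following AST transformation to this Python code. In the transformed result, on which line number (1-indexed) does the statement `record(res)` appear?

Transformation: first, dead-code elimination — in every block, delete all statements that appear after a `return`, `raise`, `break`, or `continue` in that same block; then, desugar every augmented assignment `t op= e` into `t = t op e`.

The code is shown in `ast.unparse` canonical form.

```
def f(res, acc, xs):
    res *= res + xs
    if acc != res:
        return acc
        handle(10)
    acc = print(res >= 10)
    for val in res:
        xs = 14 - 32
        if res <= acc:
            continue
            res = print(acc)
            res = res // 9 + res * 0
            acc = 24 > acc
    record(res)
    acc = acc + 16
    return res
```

10

Transformed code:
def f(res, acc, xs):
    res = res * (res + xs)
    if acc != res:
        return acc
    acc = print(res >= 10)
    for val in res:
        xs = 14 - 32
        if res <= acc:
            continue
    record(res)
    acc = acc + 16
    return res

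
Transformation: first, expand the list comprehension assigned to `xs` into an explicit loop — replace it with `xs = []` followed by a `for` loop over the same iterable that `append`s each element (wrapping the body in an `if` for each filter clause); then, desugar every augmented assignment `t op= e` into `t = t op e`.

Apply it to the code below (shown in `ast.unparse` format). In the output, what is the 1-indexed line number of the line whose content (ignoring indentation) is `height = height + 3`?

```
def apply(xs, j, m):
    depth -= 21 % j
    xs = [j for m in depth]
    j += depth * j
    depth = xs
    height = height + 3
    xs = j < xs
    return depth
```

8

Transformed code:
def apply(xs, j, m):
    depth = depth - 21 % j
    xs = []
    for m in depth:
        xs.append(j)
    j = j + depth * j
    depth = xs
    height = height + 3
    xs = j < xs
    return depth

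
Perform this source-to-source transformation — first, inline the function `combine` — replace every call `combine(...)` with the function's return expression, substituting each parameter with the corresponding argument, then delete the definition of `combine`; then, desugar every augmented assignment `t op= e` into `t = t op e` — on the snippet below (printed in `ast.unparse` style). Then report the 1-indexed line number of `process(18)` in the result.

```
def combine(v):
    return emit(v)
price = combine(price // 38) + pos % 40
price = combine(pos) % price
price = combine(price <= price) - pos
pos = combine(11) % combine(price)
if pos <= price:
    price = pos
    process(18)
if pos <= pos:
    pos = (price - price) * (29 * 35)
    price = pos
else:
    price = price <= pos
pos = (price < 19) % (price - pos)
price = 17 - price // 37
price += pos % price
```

7

Transformed code:
price = emit(price // 38) + pos % 40
price = emit(pos) % price
price = emit(price <= price) - pos
pos = emit(11) % emit(price)
if pos <= price:
    price = pos
    process(18)
if pos <= pos:
    pos = (price - price) * (29 * 35)
    price = pos
else:
    price = price <= pos
pos = (price < 19) % (price - pos)
price = 17 - price // 37
price = price + pos % price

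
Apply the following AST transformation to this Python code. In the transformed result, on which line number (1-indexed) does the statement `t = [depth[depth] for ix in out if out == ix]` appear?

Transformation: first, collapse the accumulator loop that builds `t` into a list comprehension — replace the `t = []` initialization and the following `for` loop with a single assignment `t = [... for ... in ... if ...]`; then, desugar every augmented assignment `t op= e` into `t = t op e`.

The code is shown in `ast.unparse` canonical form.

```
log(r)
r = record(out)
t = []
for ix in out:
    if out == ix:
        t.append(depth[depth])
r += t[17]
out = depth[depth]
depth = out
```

3

Transformed code:
log(r)
r = record(out)
t = [depth[depth] for ix in out if out == ix]
r = r + t[17]
out = depth[depth]
depth = out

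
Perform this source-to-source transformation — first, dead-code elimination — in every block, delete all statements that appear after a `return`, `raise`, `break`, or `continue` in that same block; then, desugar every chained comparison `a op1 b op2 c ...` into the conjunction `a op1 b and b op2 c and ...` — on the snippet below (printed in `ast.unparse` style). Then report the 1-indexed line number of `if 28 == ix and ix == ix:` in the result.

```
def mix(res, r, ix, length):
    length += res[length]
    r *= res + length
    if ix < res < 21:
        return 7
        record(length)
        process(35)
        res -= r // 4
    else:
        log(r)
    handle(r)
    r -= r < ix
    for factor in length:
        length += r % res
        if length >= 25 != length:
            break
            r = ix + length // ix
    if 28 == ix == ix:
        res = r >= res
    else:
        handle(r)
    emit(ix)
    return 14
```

14

Transformed code:
def mix(res, r, ix, length):
    length += res[length]
    r *= res + length
    if ix < res and res < 21:
        return 7
    else:
        log(r)
    handle(r)
    r -= r < ix
    for factor in length:
        length += r % res
        if length >= 25 and 25 != length:
            break
    if 28 == ix and ix == ix:
        res = r >= res
    else:
        handle(r)
    emit(ix)
    return 14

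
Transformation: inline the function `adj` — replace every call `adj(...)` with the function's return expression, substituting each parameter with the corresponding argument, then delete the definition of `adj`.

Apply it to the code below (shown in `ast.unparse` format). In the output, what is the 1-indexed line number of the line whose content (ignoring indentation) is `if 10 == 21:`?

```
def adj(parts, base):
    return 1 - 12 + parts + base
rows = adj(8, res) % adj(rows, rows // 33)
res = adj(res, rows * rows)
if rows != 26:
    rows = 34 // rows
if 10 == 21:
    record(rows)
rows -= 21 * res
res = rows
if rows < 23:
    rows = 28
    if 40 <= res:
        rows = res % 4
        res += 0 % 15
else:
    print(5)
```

Transformed code:
rows = (1 - 12 + 8 + res) % (1 - 12 + rows + rows // 33)
res = 1 - 12 + res + rows * rows
if rows != 26:
    rows = 34 // rows
if 10 == 21:
    record(rows)
rows -= 21 * res
res = rows
if rows < 23:
    rows = 28
    if 40 <= res:
        rows = res % 4
        res += 0 % 15
else:
    print(5)

5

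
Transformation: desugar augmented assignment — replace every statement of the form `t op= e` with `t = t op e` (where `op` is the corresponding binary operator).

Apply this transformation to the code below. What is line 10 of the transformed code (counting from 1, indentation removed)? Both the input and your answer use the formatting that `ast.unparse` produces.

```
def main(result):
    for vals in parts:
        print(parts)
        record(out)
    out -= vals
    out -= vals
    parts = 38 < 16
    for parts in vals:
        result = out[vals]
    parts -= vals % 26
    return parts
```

parts = parts - vals % 26

Transformed code:
def main(result):
    for vals in parts:
        print(parts)
        record(out)
    out = out - vals
    out = out - vals
    parts = 38 < 16
    for parts in vals:
        result = out[vals]
    parts = parts - vals % 26
    return parts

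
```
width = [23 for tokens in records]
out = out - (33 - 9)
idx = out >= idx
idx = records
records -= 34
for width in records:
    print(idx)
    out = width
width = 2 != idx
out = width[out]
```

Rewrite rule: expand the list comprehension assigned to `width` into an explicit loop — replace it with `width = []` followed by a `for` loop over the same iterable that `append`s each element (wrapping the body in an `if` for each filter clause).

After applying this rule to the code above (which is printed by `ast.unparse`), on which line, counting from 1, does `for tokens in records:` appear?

2

Transformed code:
width = []
for tokens in records:
    width.append(23)
out = out - (33 - 9)
idx = out >= idx
idx = records
records -= 34
for width in records:
    print(idx)
    out = width
width = 2 != idx
out = width[out]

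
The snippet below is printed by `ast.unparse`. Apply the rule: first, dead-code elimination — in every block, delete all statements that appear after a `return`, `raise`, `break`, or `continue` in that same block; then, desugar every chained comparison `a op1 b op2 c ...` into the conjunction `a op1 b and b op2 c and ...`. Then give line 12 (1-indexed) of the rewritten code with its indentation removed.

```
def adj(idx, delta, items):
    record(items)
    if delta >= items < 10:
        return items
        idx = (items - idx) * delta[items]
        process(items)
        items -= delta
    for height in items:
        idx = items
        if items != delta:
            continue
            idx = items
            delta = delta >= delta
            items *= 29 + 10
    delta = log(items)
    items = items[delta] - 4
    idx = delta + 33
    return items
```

Transformed code:
def adj(idx, delta, items):
    record(items)
    if delta >= items and items < 10:
        return items
    for height in items:
        idx = items
        if items != delta:
            continue
    delta = log(items)
    items = items[delta] - 4
    idx = delta + 33
    return items

return items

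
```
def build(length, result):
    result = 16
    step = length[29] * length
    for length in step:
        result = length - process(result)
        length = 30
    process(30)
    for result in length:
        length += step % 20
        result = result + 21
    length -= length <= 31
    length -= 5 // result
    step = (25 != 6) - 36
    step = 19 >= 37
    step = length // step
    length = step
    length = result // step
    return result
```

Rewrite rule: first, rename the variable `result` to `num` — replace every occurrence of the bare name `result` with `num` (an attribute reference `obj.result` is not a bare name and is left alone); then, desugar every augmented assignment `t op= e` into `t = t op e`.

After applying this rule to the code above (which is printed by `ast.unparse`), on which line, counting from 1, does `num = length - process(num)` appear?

5

Transformed code:
def build(length, num):
    num = 16
    step = length[29] * length
    for length in step:
        num = length - process(num)
        length = 30
    process(30)
    for num in length:
        length = length + step % 20
        num = num + 21
    length = length - (length <= 31)
    length = length - 5 // num
    step = (25 != 6) - 36
    step = 19 >= 37
    step = length // step
    length = step
    length = num // step
    return num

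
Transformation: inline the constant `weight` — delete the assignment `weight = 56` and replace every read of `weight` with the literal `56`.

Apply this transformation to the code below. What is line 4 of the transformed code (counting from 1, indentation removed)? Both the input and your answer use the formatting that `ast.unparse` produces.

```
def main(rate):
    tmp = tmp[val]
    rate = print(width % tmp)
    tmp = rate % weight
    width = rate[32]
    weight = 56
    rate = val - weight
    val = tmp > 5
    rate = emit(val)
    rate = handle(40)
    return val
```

Transformed code:
def main(rate):
    tmp = tmp[val]
    rate = print(width % tmp)
    tmp = rate % 56
    width = rate[32]
    rate = val - 56
    val = tmp > 5
    rate = emit(val)
    rate = handle(40)
    return val

tmp = rate % 56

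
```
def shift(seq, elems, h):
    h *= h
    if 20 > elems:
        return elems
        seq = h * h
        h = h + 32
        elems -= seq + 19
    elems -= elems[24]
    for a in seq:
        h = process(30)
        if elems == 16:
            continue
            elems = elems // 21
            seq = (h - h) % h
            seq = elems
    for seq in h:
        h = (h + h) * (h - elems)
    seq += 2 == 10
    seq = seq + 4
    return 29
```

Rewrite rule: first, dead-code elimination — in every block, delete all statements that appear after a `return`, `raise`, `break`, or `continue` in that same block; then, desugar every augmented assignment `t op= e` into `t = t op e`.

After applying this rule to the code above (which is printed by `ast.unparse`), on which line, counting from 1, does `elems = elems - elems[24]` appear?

5

Transformed code:
def shift(seq, elems, h):
    h = h * h
    if 20 > elems:
        return elems
    elems = elems - elems[24]
    for a in seq:
        h = process(30)
        if elems == 16:
            continue
    for seq in h:
        h = (h + h) * (h - elems)
    seq = seq + (2 == 10)
    seq = seq + 4
    return 29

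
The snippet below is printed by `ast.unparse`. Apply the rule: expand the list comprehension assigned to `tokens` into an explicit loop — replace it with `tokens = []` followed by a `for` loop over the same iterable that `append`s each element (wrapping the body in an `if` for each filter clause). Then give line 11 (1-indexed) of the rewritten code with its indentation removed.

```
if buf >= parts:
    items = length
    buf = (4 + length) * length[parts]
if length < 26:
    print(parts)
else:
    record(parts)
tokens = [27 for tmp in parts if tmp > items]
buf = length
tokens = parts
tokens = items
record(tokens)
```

tokens.append(27)

Transformed code:
if buf >= parts:
    items = length
    buf = (4 + length) * length[parts]
if length < 26:
    print(parts)
else:
    record(parts)
tokens = []
for tmp in parts:
    if tmp > items:
        tokens.append(27)
buf = length
tokens = parts
tokens = items
record(tokens)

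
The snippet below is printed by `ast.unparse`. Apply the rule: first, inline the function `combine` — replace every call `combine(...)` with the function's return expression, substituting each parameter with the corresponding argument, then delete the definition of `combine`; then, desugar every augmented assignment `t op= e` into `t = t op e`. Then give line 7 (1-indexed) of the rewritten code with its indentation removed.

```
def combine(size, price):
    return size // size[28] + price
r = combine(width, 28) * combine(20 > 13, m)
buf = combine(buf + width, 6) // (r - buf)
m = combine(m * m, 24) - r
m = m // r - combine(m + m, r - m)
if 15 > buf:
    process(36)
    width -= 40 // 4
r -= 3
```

width = width - 40 // 4

Transformed code:
r = (width // width[28] + 28) * ((20 > 13) // (20 > 13)[28] + m)
buf = ((buf + width) // (buf + width)[28] + 6) // (r - buf)
m = m * m // (m * m)[28] + 24 - r
m = m // r - ((m + m) // (m + m)[28] + (r - m))
if 15 > buf:
    process(36)
    width = width - 40 // 4
r = r - 3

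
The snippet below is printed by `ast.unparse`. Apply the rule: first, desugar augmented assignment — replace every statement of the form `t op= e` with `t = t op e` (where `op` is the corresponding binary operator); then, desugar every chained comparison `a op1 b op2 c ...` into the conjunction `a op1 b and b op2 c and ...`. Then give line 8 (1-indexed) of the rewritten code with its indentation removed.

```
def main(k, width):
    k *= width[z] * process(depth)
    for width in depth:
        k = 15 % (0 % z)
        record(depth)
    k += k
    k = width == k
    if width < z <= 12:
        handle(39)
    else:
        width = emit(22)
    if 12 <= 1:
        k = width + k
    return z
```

Transformed code:
def main(k, width):
    k = k * (width[z] * process(depth))
    for width in depth:
        k = 15 % (0 % z)
        record(depth)
    k = k + k
    k = width == k
    if width < z and z <= 12:
        handle(39)
    else:
        width = emit(22)
    if 12 <= 1:
        k = width + k
    return z

if width < z and z <= 12:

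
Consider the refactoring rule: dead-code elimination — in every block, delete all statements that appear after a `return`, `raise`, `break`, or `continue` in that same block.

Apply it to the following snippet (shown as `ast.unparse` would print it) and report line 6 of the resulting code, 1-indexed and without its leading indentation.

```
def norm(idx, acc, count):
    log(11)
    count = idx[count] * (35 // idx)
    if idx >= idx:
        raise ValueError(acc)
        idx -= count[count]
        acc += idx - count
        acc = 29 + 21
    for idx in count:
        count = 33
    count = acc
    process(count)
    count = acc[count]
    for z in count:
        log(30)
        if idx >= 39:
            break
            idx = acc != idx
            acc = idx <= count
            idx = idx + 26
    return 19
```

for idx in count:

Transformed code:
def norm(idx, acc, count):
    log(11)
    count = idx[count] * (35 // idx)
    if idx >= idx:
        raise ValueError(acc)
    for idx in count:
        count = 33
    count = acc
    process(count)
    count = acc[count]
    for z in count:
        log(30)
        if idx >= 39:
            break
    return 19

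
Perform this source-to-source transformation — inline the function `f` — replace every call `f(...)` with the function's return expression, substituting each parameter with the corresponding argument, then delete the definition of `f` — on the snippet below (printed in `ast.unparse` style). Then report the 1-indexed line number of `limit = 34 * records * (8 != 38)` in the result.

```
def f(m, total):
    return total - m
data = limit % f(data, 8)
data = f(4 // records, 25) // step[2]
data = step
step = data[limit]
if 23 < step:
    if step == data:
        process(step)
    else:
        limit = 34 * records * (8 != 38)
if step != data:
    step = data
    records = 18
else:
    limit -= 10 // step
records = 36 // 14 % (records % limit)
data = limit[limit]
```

Transformed code:
data = limit % (8 - data)
data = (25 - 4 // records) // step[2]
data = step
step = data[limit]
if 23 < step:
    if step == data:
        process(step)
    else:
        limit = 34 * records * (8 != 38)
if step != data:
    step = data
    records = 18
else:
    limit -= 10 // step
records = 36 // 14 % (records % limit)
data = limit[limit]

9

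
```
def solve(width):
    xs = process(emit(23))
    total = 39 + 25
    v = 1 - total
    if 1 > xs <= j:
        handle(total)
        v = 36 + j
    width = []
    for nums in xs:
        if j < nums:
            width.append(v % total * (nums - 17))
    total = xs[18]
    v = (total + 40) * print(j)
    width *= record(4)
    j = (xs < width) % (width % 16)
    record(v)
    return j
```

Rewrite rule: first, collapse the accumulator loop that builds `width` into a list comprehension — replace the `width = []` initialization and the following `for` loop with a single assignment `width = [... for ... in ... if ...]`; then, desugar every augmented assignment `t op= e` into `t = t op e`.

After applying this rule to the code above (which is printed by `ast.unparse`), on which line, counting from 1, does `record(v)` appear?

13

Transformed code:
def solve(width):
    xs = process(emit(23))
    total = 39 + 25
    v = 1 - total
    if 1 > xs <= j:
        handle(total)
        v = 36 + j
    width = [v % total * (nums - 17) for nums in xs if j < nums]
    total = xs[18]
    v = (total + 40) * print(j)
    width = width * record(4)
    j = (xs < width) % (width % 16)
    record(v)
    return j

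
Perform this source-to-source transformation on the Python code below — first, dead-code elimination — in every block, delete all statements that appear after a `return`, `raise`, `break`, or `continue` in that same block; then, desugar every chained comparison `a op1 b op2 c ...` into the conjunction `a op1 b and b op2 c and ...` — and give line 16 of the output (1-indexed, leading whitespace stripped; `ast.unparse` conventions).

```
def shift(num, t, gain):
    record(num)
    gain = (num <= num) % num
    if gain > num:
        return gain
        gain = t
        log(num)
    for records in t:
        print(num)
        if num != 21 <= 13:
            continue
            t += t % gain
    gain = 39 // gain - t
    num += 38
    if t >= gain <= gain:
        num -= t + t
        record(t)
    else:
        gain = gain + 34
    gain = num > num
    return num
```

Transformed code:
def shift(num, t, gain):
    record(num)
    gain = (num <= num) % num
    if gain > num:
        return gain
    for records in t:
        print(num)
        if num != 21 and 21 <= 13:
            continue
    gain = 39 // gain - t
    num += 38
    if t >= gain and gain <= gain:
        num -= t + t
        record(t)
    else:
        gain = gain + 34
    gain = num > num
    return num

gain = gain + 34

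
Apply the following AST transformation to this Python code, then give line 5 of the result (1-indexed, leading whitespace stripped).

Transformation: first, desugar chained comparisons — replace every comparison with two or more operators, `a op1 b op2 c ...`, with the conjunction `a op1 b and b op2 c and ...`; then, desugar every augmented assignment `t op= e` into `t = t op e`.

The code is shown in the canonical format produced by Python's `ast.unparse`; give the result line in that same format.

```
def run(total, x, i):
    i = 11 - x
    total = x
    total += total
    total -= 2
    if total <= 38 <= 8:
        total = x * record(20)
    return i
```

total = total - 2

Transformed code:
def run(total, x, i):
    i = 11 - x
    total = x
    total = total + total
    total = total - 2
    if total <= 38 and 38 <= 8:
        total = x * record(20)
    return i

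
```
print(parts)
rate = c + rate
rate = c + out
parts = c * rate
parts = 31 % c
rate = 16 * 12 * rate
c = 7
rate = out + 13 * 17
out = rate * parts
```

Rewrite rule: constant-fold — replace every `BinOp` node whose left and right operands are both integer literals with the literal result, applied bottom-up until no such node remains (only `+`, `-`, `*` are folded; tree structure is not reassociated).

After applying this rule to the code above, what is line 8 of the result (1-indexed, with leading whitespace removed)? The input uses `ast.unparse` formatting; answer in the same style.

rate = out + 221

Transformed code:
print(parts)
rate = c + rate
rate = c + out
parts = c * rate
parts = 31 % c
rate = 192 * rate
c = 7
rate = out + 221
out = rate * parts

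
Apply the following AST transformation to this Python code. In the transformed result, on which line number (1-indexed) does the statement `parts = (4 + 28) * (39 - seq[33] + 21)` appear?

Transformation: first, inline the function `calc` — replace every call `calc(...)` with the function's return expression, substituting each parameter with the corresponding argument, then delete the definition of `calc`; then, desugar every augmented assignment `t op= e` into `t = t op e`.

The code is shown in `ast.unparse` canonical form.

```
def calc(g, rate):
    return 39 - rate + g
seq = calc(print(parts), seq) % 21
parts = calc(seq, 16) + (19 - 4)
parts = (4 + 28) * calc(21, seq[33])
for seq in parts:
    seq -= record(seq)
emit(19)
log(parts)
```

Transformed code:
seq = (39 - seq + print(parts)) % 21
parts = 39 - 16 + seq + (19 - 4)
parts = (4 + 28) * (39 - seq[33] + 21)
for seq in parts:
    seq = seq - record(seq)
emit(19)
log(parts)

3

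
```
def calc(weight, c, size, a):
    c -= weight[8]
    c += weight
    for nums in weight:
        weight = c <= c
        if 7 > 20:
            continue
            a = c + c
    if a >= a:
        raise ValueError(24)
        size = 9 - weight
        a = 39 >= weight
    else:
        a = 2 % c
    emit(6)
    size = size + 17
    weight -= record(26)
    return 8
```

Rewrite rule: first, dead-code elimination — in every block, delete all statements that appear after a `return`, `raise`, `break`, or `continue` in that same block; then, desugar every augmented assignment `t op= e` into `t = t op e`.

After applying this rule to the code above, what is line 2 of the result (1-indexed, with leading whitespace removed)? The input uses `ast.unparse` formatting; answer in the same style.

c = c - weight[8]

Transformed code:
def calc(weight, c, size, a):
    c = c - weight[8]
    c = c + weight
    for nums in weight:
        weight = c <= c
        if 7 > 20:
            continue
    if a >= a:
        raise ValueError(24)
    else:
        a = 2 % c
    emit(6)
    size = size + 17
    weight = weight - record(26)
    return 8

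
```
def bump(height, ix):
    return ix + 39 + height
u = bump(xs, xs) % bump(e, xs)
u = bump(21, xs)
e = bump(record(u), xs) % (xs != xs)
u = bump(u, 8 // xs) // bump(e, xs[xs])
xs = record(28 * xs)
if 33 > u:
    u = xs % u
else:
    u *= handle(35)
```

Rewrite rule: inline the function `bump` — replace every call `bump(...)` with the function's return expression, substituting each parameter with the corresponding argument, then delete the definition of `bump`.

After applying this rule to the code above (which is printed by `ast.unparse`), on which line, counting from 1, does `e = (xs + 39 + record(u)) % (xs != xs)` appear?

Transformed code:
u = (xs + 39 + xs) % (xs + 39 + e)
u = xs + 39 + 21
e = (xs + 39 + record(u)) % (xs != xs)
u = (8 // xs + 39 + u) // (xs[xs] + 39 + e)
xs = record(28 * xs)
if 33 > u:
    u = xs % u
else:
    u *= handle(35)

3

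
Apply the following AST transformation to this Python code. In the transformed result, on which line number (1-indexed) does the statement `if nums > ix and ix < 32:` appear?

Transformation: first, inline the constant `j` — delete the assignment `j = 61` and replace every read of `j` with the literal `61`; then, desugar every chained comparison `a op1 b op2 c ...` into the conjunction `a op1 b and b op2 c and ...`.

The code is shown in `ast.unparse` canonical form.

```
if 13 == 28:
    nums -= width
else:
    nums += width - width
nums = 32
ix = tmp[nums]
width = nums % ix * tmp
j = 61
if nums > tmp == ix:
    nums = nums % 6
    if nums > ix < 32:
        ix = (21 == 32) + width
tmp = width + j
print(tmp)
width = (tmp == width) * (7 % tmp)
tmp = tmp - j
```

Transformed code:
if 13 == 28:
    nums -= width
else:
    nums += width - width
nums = 32
ix = tmp[nums]
width = nums % ix * tmp
if nums > tmp and tmp == ix:
    nums = nums % 6
    if nums > ix and ix < 32:
        ix = (21 == 32) + width
tmp = width + 61
print(tmp)
width = (tmp == width) * (7 % tmp)
tmp = tmp - 61

10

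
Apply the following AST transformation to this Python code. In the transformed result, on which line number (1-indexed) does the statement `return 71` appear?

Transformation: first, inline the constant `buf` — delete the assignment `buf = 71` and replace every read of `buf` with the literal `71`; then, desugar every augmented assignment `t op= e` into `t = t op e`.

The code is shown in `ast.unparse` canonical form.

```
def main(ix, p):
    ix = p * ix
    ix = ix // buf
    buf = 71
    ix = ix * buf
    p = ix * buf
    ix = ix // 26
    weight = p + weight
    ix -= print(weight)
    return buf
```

Transformed code:
def main(ix, p):
    ix = p * ix
    ix = ix // 71
    ix = ix * 71
    p = ix * 71
    ix = ix // 26
    weight = p + weight
    ix = ix - print(weight)
    return 71

9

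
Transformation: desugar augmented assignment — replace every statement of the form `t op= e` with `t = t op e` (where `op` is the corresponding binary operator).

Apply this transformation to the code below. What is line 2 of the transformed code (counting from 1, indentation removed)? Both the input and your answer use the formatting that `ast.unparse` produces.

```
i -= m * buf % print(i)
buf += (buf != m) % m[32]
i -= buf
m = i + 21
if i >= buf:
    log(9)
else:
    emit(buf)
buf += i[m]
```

buf = buf + (buf != m) % m[32]

Transformed code:
i = i - m * buf % print(i)
buf = buf + (buf != m) % m[32]
i = i - buf
m = i + 21
if i >= buf:
    log(9)
else:
    emit(buf)
buf = buf + i[m]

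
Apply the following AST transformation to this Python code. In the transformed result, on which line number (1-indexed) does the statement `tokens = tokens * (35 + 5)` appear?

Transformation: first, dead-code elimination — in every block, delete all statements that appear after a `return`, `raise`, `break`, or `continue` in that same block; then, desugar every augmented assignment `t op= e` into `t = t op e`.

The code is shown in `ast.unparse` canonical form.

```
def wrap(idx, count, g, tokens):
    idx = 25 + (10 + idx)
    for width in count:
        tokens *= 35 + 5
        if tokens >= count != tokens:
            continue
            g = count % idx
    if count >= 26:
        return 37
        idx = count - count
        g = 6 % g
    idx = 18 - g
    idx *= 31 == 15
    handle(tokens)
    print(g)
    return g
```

Transformed code:
def wrap(idx, count, g, tokens):
    idx = 25 + (10 + idx)
    for width in count:
        tokens = tokens * (35 + 5)
        if tokens >= count != tokens:
            continue
    if count >= 26:
        return 37
    idx = 18 - g
    idx = idx * (31 == 15)
    handle(tokens)
    print(g)
    return g

4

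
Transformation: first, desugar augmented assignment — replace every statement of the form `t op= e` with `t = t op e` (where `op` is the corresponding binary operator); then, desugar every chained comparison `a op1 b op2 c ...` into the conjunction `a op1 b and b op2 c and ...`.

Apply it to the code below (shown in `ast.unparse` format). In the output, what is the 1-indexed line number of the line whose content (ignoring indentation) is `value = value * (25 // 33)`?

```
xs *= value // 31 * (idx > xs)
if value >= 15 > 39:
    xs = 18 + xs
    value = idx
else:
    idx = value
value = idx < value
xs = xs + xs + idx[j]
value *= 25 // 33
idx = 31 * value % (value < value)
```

9

Transformed code:
xs = xs * (value // 31 * (idx > xs))
if value >= 15 and 15 > 39:
    xs = 18 + xs
    value = idx
else:
    idx = value
value = idx < value
xs = xs + xs + idx[j]
value = value * (25 // 33)
idx = 31 * value % (value < value)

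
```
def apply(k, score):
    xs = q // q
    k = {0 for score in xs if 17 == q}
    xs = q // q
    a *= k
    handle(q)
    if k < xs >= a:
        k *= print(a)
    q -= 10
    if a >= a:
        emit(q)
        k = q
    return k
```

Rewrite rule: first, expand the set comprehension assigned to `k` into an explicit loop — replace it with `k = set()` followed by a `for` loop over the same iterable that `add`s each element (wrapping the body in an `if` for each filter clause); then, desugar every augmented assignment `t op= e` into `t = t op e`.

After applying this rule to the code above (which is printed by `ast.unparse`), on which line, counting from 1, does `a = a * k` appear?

8

Transformed code:
def apply(k, score):
    xs = q // q
    k = set()
    for score in xs:
        if 17 == q:
            k.add(0)
    xs = q // q
    a = a * k
    handle(q)
    if k < xs >= a:
        k = k * print(a)
    q = q - 10
    if a >= a:
        emit(q)
        k = q
    return k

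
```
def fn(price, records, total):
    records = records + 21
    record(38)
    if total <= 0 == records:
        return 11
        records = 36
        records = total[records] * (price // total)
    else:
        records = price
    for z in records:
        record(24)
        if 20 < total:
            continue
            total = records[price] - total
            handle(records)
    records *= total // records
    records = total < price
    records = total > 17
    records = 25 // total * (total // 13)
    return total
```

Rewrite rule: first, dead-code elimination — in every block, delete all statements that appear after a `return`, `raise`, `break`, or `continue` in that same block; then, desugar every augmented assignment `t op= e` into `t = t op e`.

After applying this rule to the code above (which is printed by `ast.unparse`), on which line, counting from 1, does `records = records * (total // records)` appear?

12

Transformed code:
def fn(price, records, total):
    records = records + 21
    record(38)
    if total <= 0 == records:
        return 11
    else:
        records = price
    for z in records:
        record(24)
        if 20 < total:
            continue
    records = records * (total // records)
    records = total < price
    records = total > 17
    records = 25 // total * (total // 13)
    return total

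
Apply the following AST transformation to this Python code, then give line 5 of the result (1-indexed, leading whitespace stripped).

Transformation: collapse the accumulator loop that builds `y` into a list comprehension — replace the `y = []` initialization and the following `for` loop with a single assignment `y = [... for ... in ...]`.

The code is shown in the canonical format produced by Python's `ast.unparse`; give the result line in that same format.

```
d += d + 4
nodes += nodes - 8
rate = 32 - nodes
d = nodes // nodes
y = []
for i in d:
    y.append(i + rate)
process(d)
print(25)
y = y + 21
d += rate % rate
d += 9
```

y = [i + rate for i in d]

Transformed code:
d += d + 4
nodes += nodes - 8
rate = 32 - nodes
d = nodes // nodes
y = [i + rate for i in d]
process(d)
print(25)
y = y + 21
d += rate % rate
d += 9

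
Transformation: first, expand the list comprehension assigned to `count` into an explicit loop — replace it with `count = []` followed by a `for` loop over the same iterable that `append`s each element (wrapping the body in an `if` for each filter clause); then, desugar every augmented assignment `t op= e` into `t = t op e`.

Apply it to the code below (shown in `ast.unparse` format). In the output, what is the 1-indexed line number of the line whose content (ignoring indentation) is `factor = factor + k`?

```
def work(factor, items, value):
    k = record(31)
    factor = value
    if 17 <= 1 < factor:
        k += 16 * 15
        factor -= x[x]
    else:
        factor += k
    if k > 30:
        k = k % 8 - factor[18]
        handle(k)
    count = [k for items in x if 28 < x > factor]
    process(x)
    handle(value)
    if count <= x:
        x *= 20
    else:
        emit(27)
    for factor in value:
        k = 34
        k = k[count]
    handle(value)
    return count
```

8

Transformed code:
def work(factor, items, value):
    k = record(31)
    factor = value
    if 17 <= 1 < factor:
        k = k + 16 * 15
        factor = factor - x[x]
    else:
        factor = factor + k
    if k > 30:
        k = k % 8 - factor[18]
        handle(k)
    count = []
    for items in x:
        if 28 < x > factor:
            count.append(k)
    process(x)
    handle(value)
    if count <= x:
        x = x * 20
    else:
        emit(27)
    for factor in value:
        k = 34
        k = k[count]
    handle(value)
    return count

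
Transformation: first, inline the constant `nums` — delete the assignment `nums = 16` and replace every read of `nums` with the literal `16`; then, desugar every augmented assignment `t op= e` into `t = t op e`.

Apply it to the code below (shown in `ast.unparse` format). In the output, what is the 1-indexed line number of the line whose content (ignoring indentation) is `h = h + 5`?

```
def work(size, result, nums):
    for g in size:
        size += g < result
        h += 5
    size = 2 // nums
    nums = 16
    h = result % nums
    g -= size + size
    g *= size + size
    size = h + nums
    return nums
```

Transformed code:
def work(size, result, nums):
    for g in size:
        size = size + (g < result)
        h = h + 5
    size = 2 // 16
    h = result % 16
    g = g - (size + size)
    g = g * (size + size)
    size = h + 16
    return 16

4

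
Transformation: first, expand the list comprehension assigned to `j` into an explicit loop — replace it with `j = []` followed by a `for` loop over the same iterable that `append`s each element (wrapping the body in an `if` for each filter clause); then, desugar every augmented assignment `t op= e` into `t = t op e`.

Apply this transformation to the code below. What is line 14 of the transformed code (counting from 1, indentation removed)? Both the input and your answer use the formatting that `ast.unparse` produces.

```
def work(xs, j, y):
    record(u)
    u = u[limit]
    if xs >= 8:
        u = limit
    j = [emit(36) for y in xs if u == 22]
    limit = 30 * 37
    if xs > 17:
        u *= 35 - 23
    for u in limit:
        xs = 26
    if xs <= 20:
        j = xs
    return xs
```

Transformed code:
def work(xs, j, y):
    record(u)
    u = u[limit]
    if xs >= 8:
        u = limit
    j = []
    for y in xs:
        if u == 22:
            j.append(emit(36))
    limit = 30 * 37
    if xs > 17:
        u = u * (35 - 23)
    for u in limit:
        xs = 26
    if xs <= 20:
        j = xs
    return xs

xs = 26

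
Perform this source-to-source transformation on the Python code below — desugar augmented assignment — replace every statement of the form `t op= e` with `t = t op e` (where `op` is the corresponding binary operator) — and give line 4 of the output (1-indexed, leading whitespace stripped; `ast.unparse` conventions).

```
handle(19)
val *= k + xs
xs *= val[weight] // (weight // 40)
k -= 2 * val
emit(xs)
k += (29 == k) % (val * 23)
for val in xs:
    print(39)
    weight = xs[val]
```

k = k - 2 * val

Transformed code:
handle(19)
val = val * (k + xs)
xs = xs * (val[weight] // (weight // 40))
k = k - 2 * val
emit(xs)
k = k + (29 == k) % (val * 23)
for val in xs:
    print(39)
    weight = xs[val]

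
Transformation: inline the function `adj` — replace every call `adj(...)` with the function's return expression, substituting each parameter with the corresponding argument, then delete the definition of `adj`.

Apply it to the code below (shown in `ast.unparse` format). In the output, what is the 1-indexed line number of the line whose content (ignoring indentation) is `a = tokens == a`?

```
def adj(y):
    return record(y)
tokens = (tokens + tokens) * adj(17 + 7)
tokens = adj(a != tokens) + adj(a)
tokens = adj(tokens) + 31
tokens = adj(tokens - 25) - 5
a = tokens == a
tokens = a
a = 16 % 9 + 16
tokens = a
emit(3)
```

5

Transformed code:
tokens = (tokens + tokens) * record(17 + 7)
tokens = record(a != tokens) + record(a)
tokens = record(tokens) + 31
tokens = record(tokens - 25) - 5
a = tokens == a
tokens = a
a = 16 % 9 + 16
tokens = a
emit(3)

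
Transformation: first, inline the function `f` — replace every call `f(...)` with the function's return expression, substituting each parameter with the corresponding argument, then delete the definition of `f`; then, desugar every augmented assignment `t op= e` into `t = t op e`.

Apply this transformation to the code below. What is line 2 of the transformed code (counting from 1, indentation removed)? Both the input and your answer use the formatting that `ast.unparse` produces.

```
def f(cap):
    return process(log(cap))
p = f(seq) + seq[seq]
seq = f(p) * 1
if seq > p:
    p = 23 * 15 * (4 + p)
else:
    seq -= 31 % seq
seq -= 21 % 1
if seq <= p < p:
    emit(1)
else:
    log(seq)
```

seq = process(log(p)) * 1

Transformed code:
p = process(log(seq)) + seq[seq]
seq = process(log(p)) * 1
if seq > p:
    p = 23 * 15 * (4 + p)
else:
    seq = seq - 31 % seq
seq = seq - 21 % 1
if seq <= p < p:
    emit(1)
else:
    log(seq)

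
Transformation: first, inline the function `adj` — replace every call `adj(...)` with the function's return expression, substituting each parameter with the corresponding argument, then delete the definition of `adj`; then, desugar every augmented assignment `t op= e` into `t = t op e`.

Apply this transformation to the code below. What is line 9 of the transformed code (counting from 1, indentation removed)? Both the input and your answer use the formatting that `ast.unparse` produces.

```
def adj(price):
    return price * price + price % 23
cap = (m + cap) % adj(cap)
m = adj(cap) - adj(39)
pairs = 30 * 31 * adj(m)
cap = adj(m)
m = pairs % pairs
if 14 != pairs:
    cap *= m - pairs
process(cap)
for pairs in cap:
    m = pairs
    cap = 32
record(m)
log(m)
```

for pairs in cap:

Transformed code:
cap = (m + cap) % (cap * cap + cap % 23)
m = cap * cap + cap % 23 - (39 * 39 + 39 % 23)
pairs = 30 * 31 * (m * m + m % 23)
cap = m * m + m % 23
m = pairs % pairs
if 14 != pairs:
    cap = cap * (m - pairs)
process(cap)
for pairs in cap:
    m = pairs
    cap = 32
record(m)
log(m)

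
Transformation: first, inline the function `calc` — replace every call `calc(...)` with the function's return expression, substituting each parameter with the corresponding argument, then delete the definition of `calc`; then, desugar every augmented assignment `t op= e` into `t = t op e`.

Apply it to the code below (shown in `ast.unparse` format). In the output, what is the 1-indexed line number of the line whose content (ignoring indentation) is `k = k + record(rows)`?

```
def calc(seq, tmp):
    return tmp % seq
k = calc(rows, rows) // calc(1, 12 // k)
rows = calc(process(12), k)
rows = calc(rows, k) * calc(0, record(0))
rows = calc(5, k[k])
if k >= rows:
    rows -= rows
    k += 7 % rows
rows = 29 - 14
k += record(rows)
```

Transformed code:
k = rows % rows // (12 // k % 1)
rows = k % process(12)
rows = k % rows * (record(0) % 0)
rows = k[k] % 5
if k >= rows:
    rows = rows - rows
    k = k + 7 % rows
rows = 29 - 14
k = k + record(rows)

9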